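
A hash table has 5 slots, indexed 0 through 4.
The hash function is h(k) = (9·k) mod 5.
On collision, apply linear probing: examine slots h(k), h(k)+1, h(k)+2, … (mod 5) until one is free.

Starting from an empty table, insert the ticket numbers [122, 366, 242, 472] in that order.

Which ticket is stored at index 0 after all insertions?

242

Insert 122: h=3, slot 3 empty -> index 3.
Insert 366: h=4, slot 4 empty -> index 4.
Insert 242: h=3, slots 3,4 occupied -> index 0.
Insert 472: h=3, slots 3,4,0 occupied -> index 1.
Table: [242, 472, _, 122, 366]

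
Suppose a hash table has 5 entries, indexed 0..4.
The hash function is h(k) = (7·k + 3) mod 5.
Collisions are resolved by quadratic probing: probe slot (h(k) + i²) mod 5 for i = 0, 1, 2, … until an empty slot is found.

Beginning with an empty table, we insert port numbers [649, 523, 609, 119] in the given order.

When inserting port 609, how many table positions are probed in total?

649: h=1 => slot 1
523: h=4 => slot 4
609: h=1, probe 1,2 => slot 2
119: h=1, probe 1,2,0 => slot 0
Table: [119, 649, 609, _, 523]

2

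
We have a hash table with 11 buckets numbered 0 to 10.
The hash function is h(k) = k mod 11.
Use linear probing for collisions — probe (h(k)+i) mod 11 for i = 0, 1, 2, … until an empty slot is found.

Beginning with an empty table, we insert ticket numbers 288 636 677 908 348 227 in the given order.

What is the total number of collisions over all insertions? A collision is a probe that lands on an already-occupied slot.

5

Insert 288: h=2, slot 2 empty -> index 2.
Insert 636: h=9, slot 9 empty -> index 9.
Insert 677: h=6, slot 6 empty -> index 6.
Insert 908: h=6, slot 6 occupied -> index 7.
Insert 348: h=7, slot 7 occupied -> index 8.
Insert 227: h=7, slots 7,8,9 occupied -> index 10.
Table: [., ., 288, ., ., ., 677, 908, 348, 636, 227]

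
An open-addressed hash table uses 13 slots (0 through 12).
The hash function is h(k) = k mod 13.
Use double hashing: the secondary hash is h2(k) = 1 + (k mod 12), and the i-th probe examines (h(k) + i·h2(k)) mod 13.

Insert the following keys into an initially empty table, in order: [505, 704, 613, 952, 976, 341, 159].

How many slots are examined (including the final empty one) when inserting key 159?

2

Insert 505: h=11, slot 11 empty → index 11.
Insert 704: h=2, slot 2 empty → index 2.
Insert 613: h=2, h2=2, slot 2 occupied → index 4.
Insert 952: h=3, slot 3 empty → index 3.
Insert 976: h=1, slot 1 empty → index 1.
Insert 341: h=3, h2=6, slot 3 occupied → index 9.
Insert 159: h=3, h2=4, slot 3 occupied → index 7.
Table: [∅, 976, 704, 952, 613, ∅, ∅, 159, ∅, 341, ∅, 505, ∅]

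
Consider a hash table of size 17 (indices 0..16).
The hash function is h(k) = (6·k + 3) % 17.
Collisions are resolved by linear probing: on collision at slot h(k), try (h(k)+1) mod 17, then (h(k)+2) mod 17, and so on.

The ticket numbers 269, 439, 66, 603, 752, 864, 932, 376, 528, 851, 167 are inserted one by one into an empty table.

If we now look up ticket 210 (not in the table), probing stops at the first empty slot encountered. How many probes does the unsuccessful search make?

3

269: h=2 -> slot 2
439: h=2, probe 2,3 -> slot 3
66: h=8 -> slot 8
603: h=0 -> slot 0
752: h=10 -> slot 10
864: h=2, probe 2,3,4 -> slot 4
932: h=2, probe 2,3,4,5 -> slot 5
376: h=15 -> slot 15
528: h=9 -> slot 9
851: h=9, probe 9,10,11 -> slot 11
167: h=2, probe 2,3,4,5,6 -> slot 6
Table: [603, ∅, 269, 439, 864, 932, 167, ∅, 66, 528, 752, 851, ∅, ∅, ∅, 376, ∅]
Lookup 210: h=5, probe 5,6,7 → slot 7 empty, not found.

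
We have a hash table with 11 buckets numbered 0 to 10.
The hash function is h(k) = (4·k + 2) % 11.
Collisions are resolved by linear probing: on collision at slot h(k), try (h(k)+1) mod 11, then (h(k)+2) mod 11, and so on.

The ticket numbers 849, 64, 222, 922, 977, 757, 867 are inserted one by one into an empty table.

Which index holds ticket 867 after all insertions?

9

849: h=10 => slot 10
64: h=5 => slot 5
222: h=10, probe 10,0 => slot 0
922: h=5, probe 5,6 => slot 6
977: h=5, probe 5,6,7 => slot 7
757: h=5, probe 5,6,7,8 => slot 8
867: h=5, probe 5,6,7,8,9 => slot 9
Table: [222, —, —, —, —, 64, 922, 977, 757, 867, 849]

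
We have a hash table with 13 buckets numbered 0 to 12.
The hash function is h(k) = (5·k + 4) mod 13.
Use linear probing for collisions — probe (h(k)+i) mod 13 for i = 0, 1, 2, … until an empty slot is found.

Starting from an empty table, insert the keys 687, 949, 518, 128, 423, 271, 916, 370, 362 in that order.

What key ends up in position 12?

687: h=7 -> slot 7
949: h=4 -> slot 4
518: h=7, probe 7,8 -> slot 8
128: h=7, probe 7,8,9 -> slot 9
423: h=0 -> slot 0
271: h=7, probe 7,8,9,10 -> slot 10
916: h=8, probe 8,9,10,11 -> slot 11
370: h=8, probe 8,9,10,11,12 -> slot 12
362: h=7, probe 7,8,9,10,11,12,0,1 -> slot 1
Table: [423, 362, ∅, ∅, 949, ∅, ∅, 687, 518, 128, 271, 916, 370]

370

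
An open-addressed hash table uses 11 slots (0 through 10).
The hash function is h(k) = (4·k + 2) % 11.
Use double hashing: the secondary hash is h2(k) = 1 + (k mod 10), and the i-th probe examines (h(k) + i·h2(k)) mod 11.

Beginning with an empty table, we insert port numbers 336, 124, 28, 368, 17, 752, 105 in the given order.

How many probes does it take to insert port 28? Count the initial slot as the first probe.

2

Insert 336: h=4, slot 4 empty → index 4.
Insert 124: h=3, slot 3 empty → index 3.
Insert 28: h=4, h2=9, slot 4 occupied → index 2.
Insert 368: h=0, slot 0 empty → index 0.
Insert 17: h=4, h2=8, slot 4 occupied → index 1.
Insert 752: h=7, slot 7 empty → index 7.
Insert 105: h=4, h2=6, slot 4 occupied → index 10.
Table: [368, 17, 28, 124, 336, ∅, ∅, 752, ∅, ∅, 105]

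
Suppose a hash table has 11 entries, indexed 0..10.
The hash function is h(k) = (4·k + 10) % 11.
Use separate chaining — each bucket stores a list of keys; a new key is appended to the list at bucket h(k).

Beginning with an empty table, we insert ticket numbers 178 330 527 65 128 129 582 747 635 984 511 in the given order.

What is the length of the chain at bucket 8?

Insert 178: h=7, bucket 7 empty -> new chain.
Insert 330: h=10, bucket 10 empty -> new chain.
Insert 527: h=6, bucket 6 empty -> new chain.
Insert 65: h=6, bucket 6 nonempty -> append to chain.
Insert 128: h=5, bucket 5 empty -> new chain.
Insert 129: h=9, bucket 9 empty -> new chain.
Insert 582: h=6, bucket 6 nonempty -> append to chain.
Insert 747: h=6, bucket 6 nonempty -> append to chain.
Insert 635: h=9, bucket 9 nonempty -> append to chain.
Insert 984: h=8, bucket 8 empty -> new chain.
Insert 511: h=8, bucket 8 nonempty -> append to chain.
Final buckets:
0: —
1: —
2: —
3: —
4: —
5: 128
6: 527 -> 65 -> 582 -> 747
7: 178
8: 984 -> 511
9: 129 -> 635
10: 330

2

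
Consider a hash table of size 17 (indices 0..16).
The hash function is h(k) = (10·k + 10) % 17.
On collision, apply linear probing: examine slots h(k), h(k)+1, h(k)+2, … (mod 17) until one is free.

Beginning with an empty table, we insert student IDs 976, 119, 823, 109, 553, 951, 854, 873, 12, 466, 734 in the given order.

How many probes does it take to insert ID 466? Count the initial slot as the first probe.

7

Insert 976: h=12, slot 12 empty => index 12.
Insert 119: h=10, slot 10 empty => index 10.
Insert 823: h=12, slot 12 occupied => index 13.
Insert 109: h=12, slots 12,13 occupied => index 14.
Insert 553: h=15, slot 15 empty => index 15.
Insert 951: h=0, slot 0 empty => index 0.
Insert 854: h=16, slot 16 empty => index 16.
Insert 873: h=2, slot 2 empty => index 2.
Insert 12: h=11, slot 11 empty => index 11.
Insert 466: h=12, slots 12,13,14,15,16,0 occupied => index 1.
Insert 734: h=6, slot 6 empty => index 6.
Table: [951, 466, 873, ., ., ., 734, ., ., ., 119, 12, 976, 823, 109, 553, 854]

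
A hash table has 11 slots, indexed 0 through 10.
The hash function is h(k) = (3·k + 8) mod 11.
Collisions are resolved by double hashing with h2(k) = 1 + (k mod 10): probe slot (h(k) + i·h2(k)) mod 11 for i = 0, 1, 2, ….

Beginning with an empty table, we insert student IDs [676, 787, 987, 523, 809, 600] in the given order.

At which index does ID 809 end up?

3

676 hashes to 1; slot 1 is free => place at 1.
787 hashes to 4; slot 4 is free => place at 4.
987 hashes to 10; slot 10 is free => place at 10.
523 hashes to 4, h2=4; 4 taken => place at 8.
809 hashes to 4, h2=10; 4 taken => place at 3.
600 hashes to 4, h2=1; 4 taken => place at 5.
Table: [., 676, ., 809, 787, 600, ., ., 523, ., 987]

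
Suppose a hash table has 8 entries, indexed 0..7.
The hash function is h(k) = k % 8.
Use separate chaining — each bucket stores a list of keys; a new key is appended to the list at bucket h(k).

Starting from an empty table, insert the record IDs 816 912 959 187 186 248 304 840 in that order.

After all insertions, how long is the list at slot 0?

Insert 816: h=0, bucket 0 empty → new chain.
Insert 912: h=0, bucket 0 nonempty → append to chain.
Insert 959: h=7, bucket 7 empty → new chain.
Insert 187: h=3, bucket 3 empty → new chain.
Insert 186: h=2, bucket 2 empty → new chain.
Insert 248: h=0, bucket 0 nonempty → append to chain.
Insert 304: h=0, bucket 0 nonempty → append to chain.
Insert 840: h=0, bucket 0 nonempty → append to chain.
Final buckets:
0: 816 -> 912 -> 248 -> 304 -> 840
1: _
2: 186
3: 187
4: _
5: _
6: _
7: 959

5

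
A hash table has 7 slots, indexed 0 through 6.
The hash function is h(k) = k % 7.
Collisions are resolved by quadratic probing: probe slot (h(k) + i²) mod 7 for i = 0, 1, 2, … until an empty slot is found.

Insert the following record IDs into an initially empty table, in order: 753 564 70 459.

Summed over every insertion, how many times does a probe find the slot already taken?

3

753: h=4 → slot 4
564: h=4, probe 4,5 → slot 5
70: h=0 → slot 0
459: h=4, probe 4,5,1 → slot 1
Table: [70, 459, ., ., 753, 564, .]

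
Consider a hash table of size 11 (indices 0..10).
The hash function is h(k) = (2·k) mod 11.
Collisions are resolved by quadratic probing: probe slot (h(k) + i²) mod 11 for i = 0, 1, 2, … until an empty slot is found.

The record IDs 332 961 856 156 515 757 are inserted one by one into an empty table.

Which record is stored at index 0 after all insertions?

515

332 hashes to 4; slot 4 is free -> place at 4.
961 hashes to 8; slot 8 is free -> place at 8.
856 hashes to 7; slot 7 is free -> place at 7.
156 hashes to 4; 4 taken -> place at 5.
515 hashes to 7; 7,8 taken -> place at 0.
757 hashes to 7; 7,8,0,5 taken -> place at 1.
Table: [515, 757, _, _, 332, 156, _, 856, 961, _, _]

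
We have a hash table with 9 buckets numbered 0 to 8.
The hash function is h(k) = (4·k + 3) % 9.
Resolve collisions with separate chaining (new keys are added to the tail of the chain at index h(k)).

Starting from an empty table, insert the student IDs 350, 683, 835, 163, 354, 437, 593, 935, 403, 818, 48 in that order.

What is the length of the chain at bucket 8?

Insert 350: h=8, bucket 8 empty → new chain.
Insert 683: h=8, bucket 8 nonempty → append to chain.
Insert 835: h=4, bucket 4 empty → new chain.
Insert 163: h=7, bucket 7 empty → new chain.
Insert 354: h=6, bucket 6 empty → new chain.
Insert 437: h=5, bucket 5 empty → new chain.
Insert 593: h=8, bucket 8 nonempty → append to chain.
Insert 935: h=8, bucket 8 nonempty → append to chain.
Insert 403: h=4, bucket 4 nonempty → append to chain.
Insert 818: h=8, bucket 8 nonempty → append to chain.
Insert 48: h=6, bucket 6 nonempty → append to chain.
Final buckets:
0: _
1: _
2: _
3: _
4: 835 -> 403
5: 437
6: 354 -> 48
7: 163
8: 350 -> 683 -> 593 -> 935 -> 818

5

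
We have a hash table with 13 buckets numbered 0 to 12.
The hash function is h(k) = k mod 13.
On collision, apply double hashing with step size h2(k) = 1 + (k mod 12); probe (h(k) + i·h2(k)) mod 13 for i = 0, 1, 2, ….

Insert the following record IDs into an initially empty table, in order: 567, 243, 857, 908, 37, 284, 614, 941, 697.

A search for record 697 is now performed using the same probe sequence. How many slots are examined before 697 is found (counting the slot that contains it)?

2

567 hashes to 8; slot 8 is free -> place at 8.
243 hashes to 9; slot 9 is free -> place at 9.
857 hashes to 12; slot 12 is free -> place at 12.
908 hashes to 11; slot 11 is free -> place at 11.
37 hashes to 11, h2=2; 11 taken -> place at 0.
284 hashes to 11, h2=9; 11 taken -> place at 7.
614 hashes to 3; slot 3 is free -> place at 3.
941 hashes to 5; slot 5 is free -> place at 5.
697 hashes to 8, h2=2; 8 taken -> place at 10.
Table: [37, -, -, 614, -, 941, -, 284, 567, 243, 697, 908, 857]
Lookup 697: h=8, h2=2, probe 8,10 → found at 10.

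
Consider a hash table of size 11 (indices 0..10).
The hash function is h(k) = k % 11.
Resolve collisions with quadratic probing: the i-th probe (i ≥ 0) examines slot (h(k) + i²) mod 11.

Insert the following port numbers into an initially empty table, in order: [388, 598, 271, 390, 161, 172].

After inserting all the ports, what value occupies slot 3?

388: h=3 → slot 3
598: h=4 → slot 4
271: h=7 → slot 7
390: h=5 → slot 5
161: h=7, probe 7,8 → slot 8
172: h=7, probe 7,8,0 → slot 0
Table: [172, ., ., 388, 598, 390, ., 271, 161, ., .]

388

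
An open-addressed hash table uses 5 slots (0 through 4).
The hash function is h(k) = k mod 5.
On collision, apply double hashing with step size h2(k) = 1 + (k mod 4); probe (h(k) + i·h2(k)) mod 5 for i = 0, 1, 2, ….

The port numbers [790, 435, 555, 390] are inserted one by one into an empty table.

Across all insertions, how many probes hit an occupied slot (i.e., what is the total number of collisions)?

5

Insert 790: h=0, slot 0 empty → index 0.
Insert 435: h=0, h2=4, slot 0 occupied → index 4.
Insert 555: h=0, h2=4, slots 0,4 occupied → index 3.
Insert 390: h=0, h2=3, slots 0,3 occupied → index 1.
Table: [790, 390, _, 555, 435]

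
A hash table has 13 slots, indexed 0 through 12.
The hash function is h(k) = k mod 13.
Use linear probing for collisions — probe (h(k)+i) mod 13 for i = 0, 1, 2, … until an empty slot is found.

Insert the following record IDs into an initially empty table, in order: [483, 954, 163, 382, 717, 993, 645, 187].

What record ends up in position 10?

187

483 hashes to 2; slot 2 is free -> place at 2.
954 hashes to 5; slot 5 is free -> place at 5.
163 hashes to 7; slot 7 is free -> place at 7.
382 hashes to 5; 5 taken -> place at 6.
717 hashes to 2; 2 taken -> place at 3.
993 hashes to 5; 5,6,7 taken -> place at 8.
645 hashes to 8; 8 taken -> place at 9.
187 hashes to 5; 5,6,7,8,9 taken -> place at 10.
Table: [—, —, 483, 717, —, 954, 382, 163, 993, 645, 187, —, —]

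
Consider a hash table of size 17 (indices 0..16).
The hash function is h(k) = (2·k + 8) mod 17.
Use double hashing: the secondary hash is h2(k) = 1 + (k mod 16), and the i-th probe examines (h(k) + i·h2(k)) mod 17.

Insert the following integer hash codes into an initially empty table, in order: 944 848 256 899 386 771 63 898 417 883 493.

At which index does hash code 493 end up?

944: h=9 => slot 9
848: h=4 => slot 4
256: h=10 => slot 10
899: h=4, h2=4, probe 4,8 => slot 8
386: h=15 => slot 15
771: h=3 => slot 3
63: h=15, h2=16, probe 15,14 => slot 14
898: h=2 => slot 2
417: h=9, h2=2, probe 9,11 => slot 11
883: h=6 => slot 6
493: h=8, h2=14, probe 8,5 => slot 5
Table: [—, —, 898, 771, 848, 493, 883, —, 899, 944, 256, 417, —, —, 63, 386, —]

5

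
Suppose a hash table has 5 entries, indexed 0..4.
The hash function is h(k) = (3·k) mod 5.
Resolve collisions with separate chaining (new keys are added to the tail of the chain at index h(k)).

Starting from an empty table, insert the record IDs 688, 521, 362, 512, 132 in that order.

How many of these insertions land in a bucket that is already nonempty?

Insert 688: h=4, bucket 4 empty -> new chain.
Insert 521: h=3, bucket 3 empty -> new chain.
Insert 362: h=1, bucket 1 empty -> new chain.
Insert 512: h=1, bucket 1 nonempty -> append to chain.
Insert 132: h=1, bucket 1 nonempty -> append to chain.
Final buckets:
0: .
1: 362 -> 512 -> 132
2: .
3: 521
4: 688

2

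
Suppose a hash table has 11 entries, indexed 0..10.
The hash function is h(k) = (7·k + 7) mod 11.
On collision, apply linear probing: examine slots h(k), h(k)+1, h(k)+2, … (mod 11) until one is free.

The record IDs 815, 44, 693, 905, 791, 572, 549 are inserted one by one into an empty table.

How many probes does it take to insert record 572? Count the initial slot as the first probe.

Insert 815: h=3, slot 3 empty => index 3.
Insert 44: h=7, slot 7 empty => index 7.
Insert 693: h=7, slot 7 occupied => index 8.
Insert 905: h=6, slot 6 empty => index 6.
Insert 791: h=0, slot 0 empty => index 0.
Insert 572: h=7, slots 7,8 occupied => index 9.
Insert 549: h=0, slot 0 occupied => index 1.
Table: [791, 549, _, 815, _, _, 905, 44, 693, 572, _]

3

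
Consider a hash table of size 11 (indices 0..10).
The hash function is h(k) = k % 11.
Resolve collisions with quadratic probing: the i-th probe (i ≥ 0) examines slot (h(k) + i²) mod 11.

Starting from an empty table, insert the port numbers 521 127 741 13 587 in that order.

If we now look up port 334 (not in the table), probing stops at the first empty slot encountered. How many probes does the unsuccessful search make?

5

Insert 521: h=4, slot 4 empty -> index 4.
Insert 127: h=6, slot 6 empty -> index 6.
Insert 741: h=4, slot 4 occupied -> index 5.
Insert 13: h=2, slot 2 empty -> index 2.
Insert 587: h=4, slots 4,5 occupied -> index 8.
Table: [_, _, 13, _, 521, 741, 127, _, 587, _, _]
Lookup 334: h=4, probe 4,5,8,2,9 → slot 9 empty, not found.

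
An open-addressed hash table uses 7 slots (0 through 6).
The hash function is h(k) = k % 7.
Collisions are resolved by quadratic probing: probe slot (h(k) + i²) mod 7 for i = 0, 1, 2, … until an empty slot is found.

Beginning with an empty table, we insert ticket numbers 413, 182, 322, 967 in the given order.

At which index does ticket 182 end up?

Insert 413: h=0, slot 0 empty -> index 0.
Insert 182: h=0, slot 0 occupied -> index 1.
Insert 322: h=0, slots 0,1 occupied -> index 4.
Insert 967: h=1, slot 1 occupied -> index 2.
Table: [413, 182, 967, —, 322, —, —]

1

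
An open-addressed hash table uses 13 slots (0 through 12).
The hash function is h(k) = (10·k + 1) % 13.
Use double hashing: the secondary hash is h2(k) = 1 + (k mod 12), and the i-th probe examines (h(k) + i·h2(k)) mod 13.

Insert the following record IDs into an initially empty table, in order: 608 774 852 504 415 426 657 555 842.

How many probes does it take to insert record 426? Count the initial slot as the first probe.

4

608 hashes to 10; slot 10 is free -> place at 10.
774 hashes to 6; slot 6 is free -> place at 6.
852 hashes to 6, h2=1; 6 taken -> place at 7.
504 hashes to 10, h2=1; 10 taken -> place at 11.
415 hashes to 4; slot 4 is free -> place at 4.
426 hashes to 10, h2=7; 10,4,11 taken -> place at 5.
657 hashes to 6, h2=10; 6 taken -> place at 3.
555 hashes to 0; slot 0 is free -> place at 0.
842 hashes to 10, h2=3; 10,0,3,6 taken -> place at 9.
Table: [555, ., ., 657, 415, 426, 774, 852, ., 842, 608, 504, .]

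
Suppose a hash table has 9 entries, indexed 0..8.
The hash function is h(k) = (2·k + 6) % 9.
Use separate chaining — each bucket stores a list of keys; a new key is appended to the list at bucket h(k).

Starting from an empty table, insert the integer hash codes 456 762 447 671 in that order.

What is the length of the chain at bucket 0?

456 → bucket 0
762 → bucket 0 (collision)
447 → bucket 0 (collision)
671 → bucket 7
Final buckets:
0: 456 -> 762 -> 447
1: _
2: _
3: _
4: _
5: _
6: _
7: 671
8: _

3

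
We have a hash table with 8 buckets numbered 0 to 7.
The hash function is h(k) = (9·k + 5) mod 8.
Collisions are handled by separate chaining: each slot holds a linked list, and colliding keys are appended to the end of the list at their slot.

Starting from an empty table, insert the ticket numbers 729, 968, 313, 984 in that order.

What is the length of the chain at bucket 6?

2

Insert 729: h=6, bucket 6 empty → new chain.
Insert 968: h=5, bucket 5 empty → new chain.
Insert 313: h=6, bucket 6 nonempty → append to chain.
Insert 984: h=5, bucket 5 nonempty → append to chain.
Final buckets:
0: —
1: —
2: —
3: —
4: —
5: 968 -> 984
6: 729 -> 313
7: —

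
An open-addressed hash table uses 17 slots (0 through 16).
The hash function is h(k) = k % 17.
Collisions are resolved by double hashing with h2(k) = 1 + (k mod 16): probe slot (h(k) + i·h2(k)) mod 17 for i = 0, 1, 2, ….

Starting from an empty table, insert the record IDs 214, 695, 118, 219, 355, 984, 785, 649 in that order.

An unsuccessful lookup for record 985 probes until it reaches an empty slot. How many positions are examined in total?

214 hashes to 10; slot 10 is free → place at 10.
695 hashes to 15; slot 15 is free → place at 15.
118 hashes to 16; slot 16 is free → place at 16.
219 hashes to 15, h2=12; 15,10 taken → place at 5.
355 hashes to 15, h2=4; 15 taken → place at 2.
984 hashes to 15, h2=9; 15 taken → place at 7.
785 hashes to 3; slot 3 is free → place at 3.
649 hashes to 3, h2=10; 3 taken → place at 13.
Table: [_, _, 355, 785, _, 219, _, 984, _, _, 214, _, _, 649, _, 695, 118]
Lookup 985: h=16, h2=10, probe 16,9 → slot 9 empty, not found.

2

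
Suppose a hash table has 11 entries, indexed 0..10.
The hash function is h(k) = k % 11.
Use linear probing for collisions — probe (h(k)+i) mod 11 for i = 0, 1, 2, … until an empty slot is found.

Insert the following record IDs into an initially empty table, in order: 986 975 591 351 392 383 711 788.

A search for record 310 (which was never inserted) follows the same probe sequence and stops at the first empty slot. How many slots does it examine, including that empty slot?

986 hashes to 7; slot 7 is free => place at 7.
975 hashes to 7; 7 taken => place at 8.
591 hashes to 8; 8 taken => place at 9.
351 hashes to 10; slot 10 is free => place at 10.
392 hashes to 7; 7,8,9,10 taken => place at 0.
383 hashes to 9; 9,10,0 taken => place at 1.
711 hashes to 7; 7,8,9,10,0,1 taken => place at 2.
788 hashes to 7; 7,8,9,10,0,1,2 taken => place at 3.
Table: [392, 383, 711, 788, -, -, -, 986, 975, 591, 351]
Lookup 310: h=2, probe 2,3,4 → slot 4 empty, not found.

3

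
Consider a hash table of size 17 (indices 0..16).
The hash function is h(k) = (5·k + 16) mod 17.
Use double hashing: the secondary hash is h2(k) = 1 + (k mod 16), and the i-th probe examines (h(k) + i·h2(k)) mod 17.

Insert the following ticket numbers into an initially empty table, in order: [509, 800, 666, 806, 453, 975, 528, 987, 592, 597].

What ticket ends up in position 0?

509 hashes to 11; slot 11 is free -> place at 11.
800 hashes to 4; slot 4 is free -> place at 4.
666 hashes to 14; slot 14 is free -> place at 14.
806 hashes to 0; slot 0 is free -> place at 0.
453 hashes to 3; slot 3 is free -> place at 3.
975 hashes to 12; slot 12 is free -> place at 12.
528 hashes to 4, h2=1; 4 taken -> place at 5.
987 hashes to 4, h2=12; 4 taken -> place at 16.
592 hashes to 1; slot 1 is free -> place at 1.
597 hashes to 9; slot 9 is free -> place at 9.
Table: [806, 592, _, 453, 800, 528, _, _, _, 597, _, 509, 975, _, 666, _, 987]

806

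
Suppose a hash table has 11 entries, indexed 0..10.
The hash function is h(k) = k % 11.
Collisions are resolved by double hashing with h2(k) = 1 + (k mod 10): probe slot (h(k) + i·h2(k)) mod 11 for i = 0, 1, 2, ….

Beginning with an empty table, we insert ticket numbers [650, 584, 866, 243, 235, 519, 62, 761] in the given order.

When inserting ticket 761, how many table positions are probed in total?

650 hashes to 1; slot 1 is free => place at 1.
584 hashes to 1, h2=5; 1 taken => place at 6.
866 hashes to 8; slot 8 is free => place at 8.
243 hashes to 1, h2=4; 1 taken => place at 5.
235 hashes to 4; slot 4 is free => place at 4.
519 hashes to 2; slot 2 is free => place at 2.
62 hashes to 7; slot 7 is free => place at 7.
761 hashes to 2, h2=2; 2,4,6,8 taken => place at 10.
Table: [∅, 650, 519, ∅, 235, 243, 584, 62, 866, ∅, 761]

5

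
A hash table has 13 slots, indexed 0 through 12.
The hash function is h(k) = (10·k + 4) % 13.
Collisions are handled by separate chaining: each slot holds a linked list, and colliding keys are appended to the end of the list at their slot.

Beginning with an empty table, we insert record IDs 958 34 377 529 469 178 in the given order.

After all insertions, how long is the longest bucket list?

3

Insert 958: h=3, bucket 3 empty -> new chain.
Insert 34: h=6, bucket 6 empty -> new chain.
Insert 377: h=4, bucket 4 empty -> new chain.
Insert 529: h=3, bucket 3 nonempty -> append to chain.
Insert 469: h=1, bucket 1 empty -> new chain.
Insert 178: h=3, bucket 3 nonempty -> append to chain.
Final buckets:
0: -
1: 469
2: -
3: 958 -> 529 -> 178
4: 377
5: -
6: 34
7: -
8: -
9: -
10: -
11: -
12: -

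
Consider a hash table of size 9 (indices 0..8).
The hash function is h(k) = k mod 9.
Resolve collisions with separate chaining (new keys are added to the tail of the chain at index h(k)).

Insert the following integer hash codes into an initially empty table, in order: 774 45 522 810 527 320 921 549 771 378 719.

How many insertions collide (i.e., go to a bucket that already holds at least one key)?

6

774 -> bucket 0
45 -> bucket 0 (collision)
522 -> bucket 0 (collision)
810 -> bucket 0 (collision)
527 -> bucket 5
320 -> bucket 5 (collision)
921 -> bucket 3
549 -> bucket 0 (collision)
771 -> bucket 6
378 -> bucket 0 (collision)
719 -> bucket 8
Final buckets:
0: 774 -> 45 -> 522 -> 810 -> 549 -> 378
1: _
2: _
3: 921
4: _
5: 527 -> 320
6: 771
7: _
8: 719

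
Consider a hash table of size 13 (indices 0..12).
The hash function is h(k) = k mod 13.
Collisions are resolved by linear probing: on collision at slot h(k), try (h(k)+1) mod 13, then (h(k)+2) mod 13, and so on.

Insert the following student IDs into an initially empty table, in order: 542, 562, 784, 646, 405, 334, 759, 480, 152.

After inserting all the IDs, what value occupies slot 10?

646

542 hashes to 9; slot 9 is free -> place at 9.
562 hashes to 3; slot 3 is free -> place at 3.
784 hashes to 4; slot 4 is free -> place at 4.
646 hashes to 9; 9 taken -> place at 10.
405 hashes to 2; slot 2 is free -> place at 2.
334 hashes to 9; 9,10 taken -> place at 11.
759 hashes to 5; slot 5 is free -> place at 5.
480 hashes to 12; slot 12 is free -> place at 12.
152 hashes to 9; 9,10,11,12 taken -> place at 0.
Table: [152, -, 405, 562, 784, 759, -, -, -, 542, 646, 334, 480]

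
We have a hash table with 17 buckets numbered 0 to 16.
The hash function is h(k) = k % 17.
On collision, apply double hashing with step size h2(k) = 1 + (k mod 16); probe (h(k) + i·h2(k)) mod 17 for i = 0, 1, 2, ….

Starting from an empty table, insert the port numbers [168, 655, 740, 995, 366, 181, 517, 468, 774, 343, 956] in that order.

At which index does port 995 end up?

13

168: h=15 → slot 15
655: h=9 → slot 9
740: h=9, h2=5, probe 9,14 → slot 14
995: h=9, h2=4, probe 9,13 → slot 13
366: h=9, h2=15, probe 9,7 → slot 7
181: h=11 → slot 11
517: h=7, h2=6, probe 7,13,2 → slot 2
468: h=9, h2=5, probe 9,14,2,7,12 → slot 12
774: h=9, h2=7, probe 9,16 → slot 16
343: h=3 → slot 3
956: h=4 → slot 4
Table: [∅, ∅, 517, 343, 956, ∅, ∅, 366, ∅, 655, ∅, 181, 468, 995, 740, 168, 774]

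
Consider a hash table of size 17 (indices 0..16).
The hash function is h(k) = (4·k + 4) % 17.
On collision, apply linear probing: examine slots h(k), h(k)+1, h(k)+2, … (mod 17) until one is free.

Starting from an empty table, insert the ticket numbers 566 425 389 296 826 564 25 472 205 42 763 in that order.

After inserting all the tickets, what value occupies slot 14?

Insert 566: h=7, slot 7 empty => index 7.
Insert 425: h=4, slot 4 empty => index 4.
Insert 389: h=13, slot 13 empty => index 13.
Insert 296: h=15, slot 15 empty => index 15.
Insert 826: h=10, slot 10 empty => index 10.
Insert 564: h=16, slot 16 empty => index 16.
Insert 25: h=2, slot 2 empty => index 2.
Insert 472: h=5, slot 5 empty => index 5.
Insert 205: h=8, slot 8 empty => index 8.
Insert 42: h=2, slot 2 occupied => index 3.
Insert 763: h=13, slot 13 occupied => index 14.
Table: [—, —, 25, 42, 425, 472, —, 566, 205, —, 826, —, —, 389, 763, 296, 564]

763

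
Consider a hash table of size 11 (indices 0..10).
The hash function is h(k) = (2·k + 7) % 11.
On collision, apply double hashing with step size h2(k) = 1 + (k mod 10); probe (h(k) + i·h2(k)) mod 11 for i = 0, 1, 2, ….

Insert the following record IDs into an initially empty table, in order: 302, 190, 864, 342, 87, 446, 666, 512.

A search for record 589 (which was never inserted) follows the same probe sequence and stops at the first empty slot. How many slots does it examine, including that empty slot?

302: h=6 -> slot 6
190: h=2 -> slot 2
864: h=8 -> slot 8
342: h=9 -> slot 9
87: h=5 -> slot 5
446: h=8, h2=7, probe 8,4 -> slot 4
666: h=8, h2=7, probe 8,4,0 -> slot 0
512: h=8, h2=3, probe 8,0,3 -> slot 3
Table: [666, _, 190, 512, 446, 87, 302, _, 864, 342, _]
Lookup 589: h=8, h2=10, probe 8,7 → slot 7 empty, not found.

2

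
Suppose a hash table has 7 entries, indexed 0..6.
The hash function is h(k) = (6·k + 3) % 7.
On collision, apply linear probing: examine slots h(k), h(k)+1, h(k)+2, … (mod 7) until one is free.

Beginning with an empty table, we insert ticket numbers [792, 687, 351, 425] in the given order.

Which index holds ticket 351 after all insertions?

Insert 792: h=2, slot 2 empty → index 2.
Insert 687: h=2, slot 2 occupied → index 3.
Insert 351: h=2, slots 2,3 occupied → index 4.
Insert 425: h=5, slot 5 empty → index 5.
Table: [., ., 792, 687, 351, 425, .]

4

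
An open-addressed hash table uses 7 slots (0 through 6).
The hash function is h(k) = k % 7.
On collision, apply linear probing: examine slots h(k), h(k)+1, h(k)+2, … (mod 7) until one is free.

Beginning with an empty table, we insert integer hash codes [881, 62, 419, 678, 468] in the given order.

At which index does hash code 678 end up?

881 hashes to 6; slot 6 is free => place at 6.
62 hashes to 6; 6 taken => place at 0.
419 hashes to 6; 6,0 taken => place at 1.
678 hashes to 6; 6,0,1 taken => place at 2.
468 hashes to 6; 6,0,1,2 taken => place at 3.
Table: [62, 419, 678, 468, _, _, 881]

2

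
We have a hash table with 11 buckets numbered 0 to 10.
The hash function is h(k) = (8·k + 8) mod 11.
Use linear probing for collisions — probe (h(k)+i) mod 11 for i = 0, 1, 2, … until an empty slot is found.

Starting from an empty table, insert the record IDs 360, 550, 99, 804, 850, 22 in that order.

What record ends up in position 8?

550

360: h=6 -> slot 6
550: h=8 -> slot 8
99: h=8, probe 8,9 -> slot 9
804: h=5 -> slot 5
850: h=10 -> slot 10
22: h=8, probe 8,9,10,0 -> slot 0
Table: [22, _, _, _, _, 804, 360, _, 550, 99, 850]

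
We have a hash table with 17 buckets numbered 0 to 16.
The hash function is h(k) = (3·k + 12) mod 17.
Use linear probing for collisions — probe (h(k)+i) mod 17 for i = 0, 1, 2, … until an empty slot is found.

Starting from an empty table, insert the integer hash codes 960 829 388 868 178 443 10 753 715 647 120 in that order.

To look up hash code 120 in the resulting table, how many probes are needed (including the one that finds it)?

Insert 960: h=2, slot 2 empty => index 2.
Insert 829: h=0, slot 0 empty => index 0.
Insert 388: h=3, slot 3 empty => index 3.
Insert 868: h=15, slot 15 empty => index 15.
Insert 178: h=2, slots 2,3 occupied => index 4.
Insert 443: h=15, slot 15 occupied => index 16.
Insert 10: h=8, slot 8 empty => index 8.
Insert 753: h=10, slot 10 empty => index 10.
Insert 715: h=15, slots 15,16,0 occupied => index 1.
Insert 647: h=15, slots 15,16,0,1,2,3,4 occupied => index 5.
Insert 120: h=15, slots 15,16,0,1,2,3,4,5 occupied => index 6.
Table: [829, 715, 960, 388, 178, 647, 120, ., 10, ., 753, ., ., ., ., 868, 443]
Lookup 120: h=15, probe 15,16,0,1,2,3,4,5,6 → found at 6.

9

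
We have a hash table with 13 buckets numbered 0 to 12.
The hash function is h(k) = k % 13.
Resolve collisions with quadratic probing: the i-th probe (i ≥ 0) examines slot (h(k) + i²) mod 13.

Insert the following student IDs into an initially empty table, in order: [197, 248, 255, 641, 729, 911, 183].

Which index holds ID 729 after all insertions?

5

197: h=2 -> slot 2
248: h=1 -> slot 1
255: h=8 -> slot 8
641: h=4 -> slot 4
729: h=1, probe 1,2,5 -> slot 5
911: h=1, probe 1,2,5,10 -> slot 10
183: h=1, probe 1,2,5,10,4,0 -> slot 0
Table: [183, 248, 197, ∅, 641, 729, ∅, ∅, 255, ∅, 911, ∅, ∅]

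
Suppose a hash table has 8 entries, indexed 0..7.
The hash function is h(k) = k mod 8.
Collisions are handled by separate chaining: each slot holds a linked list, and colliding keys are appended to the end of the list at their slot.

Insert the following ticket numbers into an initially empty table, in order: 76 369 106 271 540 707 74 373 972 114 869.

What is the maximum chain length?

3

Insert 76: h=4, bucket 4 empty -> new chain.
Insert 369: h=1, bucket 1 empty -> new chain.
Insert 106: h=2, bucket 2 empty -> new chain.
Insert 271: h=7, bucket 7 empty -> new chain.
Insert 540: h=4, bucket 4 nonempty -> append to chain.
Insert 707: h=3, bucket 3 empty -> new chain.
Insert 74: h=2, bucket 2 nonempty -> append to chain.
Insert 373: h=5, bucket 5 empty -> new chain.
Insert 972: h=4, bucket 4 nonempty -> append to chain.
Insert 114: h=2, bucket 2 nonempty -> append to chain.
Insert 869: h=5, bucket 5 nonempty -> append to chain.
Final buckets:
0: .
1: 369
2: 106 -> 74 -> 114
3: 707
4: 76 -> 540 -> 972
5: 373 -> 869
6: .
7: 271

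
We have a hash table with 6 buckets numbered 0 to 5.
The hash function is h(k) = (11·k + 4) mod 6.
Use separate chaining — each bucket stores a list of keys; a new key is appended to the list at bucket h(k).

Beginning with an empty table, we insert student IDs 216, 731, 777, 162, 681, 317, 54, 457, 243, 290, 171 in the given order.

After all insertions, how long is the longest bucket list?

4

216 → bucket 4
731 → bucket 5
777 → bucket 1
162 → bucket 4 (collision)
681 → bucket 1 (collision)
317 → bucket 5 (collision)
54 → bucket 4 (collision)
457 → bucket 3
243 → bucket 1 (collision)
290 → bucket 2
171 → bucket 1 (collision)
Final buckets:
0: .
1: 777 -> 681 -> 243 -> 171
2: 290
3: 457
4: 216 -> 162 -> 54
5: 731 -> 317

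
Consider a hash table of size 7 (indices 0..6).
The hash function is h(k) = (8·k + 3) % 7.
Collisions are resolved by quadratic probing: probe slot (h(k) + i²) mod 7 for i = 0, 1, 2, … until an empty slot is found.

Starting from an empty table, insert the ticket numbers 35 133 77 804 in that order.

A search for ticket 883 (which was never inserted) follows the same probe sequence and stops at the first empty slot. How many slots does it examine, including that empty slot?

35 hashes to 3; slot 3 is free -> place at 3.
133 hashes to 3; 3 taken -> place at 4.
77 hashes to 3; 3,4 taken -> place at 0.
804 hashes to 2; slot 2 is free -> place at 2.
Table: [77, -, 804, 35, 133, -, -]
Lookup 883: h=4, probe 4,5 → slot 5 empty, not found.

2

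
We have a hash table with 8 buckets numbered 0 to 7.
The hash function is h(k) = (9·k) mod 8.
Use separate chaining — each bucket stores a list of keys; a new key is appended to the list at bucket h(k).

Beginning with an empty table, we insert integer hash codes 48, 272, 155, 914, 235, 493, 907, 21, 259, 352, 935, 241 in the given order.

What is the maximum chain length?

Insert 48: h=0, bucket 0 empty -> new chain.
Insert 272: h=0, bucket 0 nonempty -> append to chain.
Insert 155: h=3, bucket 3 empty -> new chain.
Insert 914: h=2, bucket 2 empty -> new chain.
Insert 235: h=3, bucket 3 nonempty -> append to chain.
Insert 493: h=5, bucket 5 empty -> new chain.
Insert 907: h=3, bucket 3 nonempty -> append to chain.
Insert 21: h=5, bucket 5 nonempty -> append to chain.
Insert 259: h=3, bucket 3 nonempty -> append to chain.
Insert 352: h=0, bucket 0 nonempty -> append to chain.
Insert 935: h=7, bucket 7 empty -> new chain.
Insert 241: h=1, bucket 1 empty -> new chain.
Final buckets:
0: 48 -> 272 -> 352
1: 241
2: 914
3: 155 -> 235 -> 907 -> 259
4: -
5: 493 -> 21
6: -
7: 935

4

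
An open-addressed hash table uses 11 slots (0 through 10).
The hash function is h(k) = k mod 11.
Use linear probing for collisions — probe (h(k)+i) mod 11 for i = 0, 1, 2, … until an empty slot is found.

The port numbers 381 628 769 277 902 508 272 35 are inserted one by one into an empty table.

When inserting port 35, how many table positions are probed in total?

381 hashes to 7; slot 7 is free => place at 7.
628 hashes to 1; slot 1 is free => place at 1.
769 hashes to 10; slot 10 is free => place at 10.
277 hashes to 2; slot 2 is free => place at 2.
902 hashes to 0; slot 0 is free => place at 0.
508 hashes to 2; 2 taken => place at 3.
272 hashes to 8; slot 8 is free => place at 8.
35 hashes to 2; 2,3 taken => place at 4.
Table: [902, 628, 277, 508, 35, ∅, ∅, 381, 272, ∅, 769]

3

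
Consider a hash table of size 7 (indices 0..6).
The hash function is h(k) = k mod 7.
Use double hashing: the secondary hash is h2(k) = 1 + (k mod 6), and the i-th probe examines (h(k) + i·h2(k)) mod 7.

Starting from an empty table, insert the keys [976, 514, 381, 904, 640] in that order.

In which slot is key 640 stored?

4

Insert 976: h=3, slot 3 empty => index 3.
Insert 514: h=3, h2=5, slot 3 occupied => index 1.
Insert 381: h=3, h2=4, slot 3 occupied => index 0.
Insert 904: h=1, h2=5, slot 1 occupied => index 6.
Insert 640: h=3, h2=5, slots 3,1,6 occupied => index 4.
Table: [381, 514, -, 976, 640, -, 904]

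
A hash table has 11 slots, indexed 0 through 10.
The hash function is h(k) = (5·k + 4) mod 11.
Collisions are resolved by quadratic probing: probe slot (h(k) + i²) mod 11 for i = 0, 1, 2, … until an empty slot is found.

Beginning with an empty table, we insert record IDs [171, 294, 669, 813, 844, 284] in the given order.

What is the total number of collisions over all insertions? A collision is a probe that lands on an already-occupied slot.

Insert 171: h=1, slot 1 empty → index 1.
Insert 294: h=0, slot 0 empty → index 0.
Insert 669: h=5, slot 5 empty → index 5.
Insert 813: h=10, slot 10 empty → index 10.
Insert 844: h=0, slots 0,1 occupied → index 4.
Insert 284: h=5, slot 5 occupied → index 6.
Table: [294, 171, -, -, 844, 669, 284, -, -, -, 813]

3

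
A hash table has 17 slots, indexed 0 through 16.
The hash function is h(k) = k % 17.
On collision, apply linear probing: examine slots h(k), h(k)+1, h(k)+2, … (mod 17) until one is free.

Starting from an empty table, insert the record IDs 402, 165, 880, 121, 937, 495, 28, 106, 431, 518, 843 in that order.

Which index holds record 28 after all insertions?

402: h=11 -> slot 11
165: h=12 -> slot 12
880: h=13 -> slot 13
121: h=2 -> slot 2
937: h=2, probe 2,3 -> slot 3
495: h=2, probe 2,3,4 -> slot 4
28: h=11, probe 11,12,13,14 -> slot 14
106: h=4, probe 4,5 -> slot 5
431: h=6 -> slot 6
518: h=8 -> slot 8
843: h=10 -> slot 10
Table: [., ., 121, 937, 495, 106, 431, ., 518, ., 843, 402, 165, 880, 28, ., .]

14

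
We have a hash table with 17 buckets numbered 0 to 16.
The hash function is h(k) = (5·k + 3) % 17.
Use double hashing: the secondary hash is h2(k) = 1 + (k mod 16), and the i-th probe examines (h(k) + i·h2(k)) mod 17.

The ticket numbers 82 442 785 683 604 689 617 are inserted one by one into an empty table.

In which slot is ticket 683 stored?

82: h=5 → slot 5
442: h=3 → slot 3
785: h=1 → slot 1
683: h=1, h2=12, probe 1,13 → slot 13
604: h=14 → slot 14
689: h=14, h2=2, probe 14,16 → slot 16
617: h=11 → slot 11
Table: [∅, 785, ∅, 442, ∅, 82, ∅, ∅, ∅, ∅, ∅, 617, ∅, 683, 604, ∅, 689]

13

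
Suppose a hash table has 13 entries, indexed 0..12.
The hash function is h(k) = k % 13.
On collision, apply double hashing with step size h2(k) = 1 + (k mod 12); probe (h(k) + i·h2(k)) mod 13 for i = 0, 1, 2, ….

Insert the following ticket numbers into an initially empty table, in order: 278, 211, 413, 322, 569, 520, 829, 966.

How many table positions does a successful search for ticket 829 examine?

2

278: h=5 => slot 5
211: h=3 => slot 3
413: h=10 => slot 10
322: h=10, h2=11, probe 10,8 => slot 8
569: h=10, h2=6, probe 10,3,9 => slot 9
520: h=0 => slot 0
829: h=10, h2=2, probe 10,12 => slot 12
966: h=4 => slot 4
Table: [520, ., ., 211, 966, 278, ., ., 322, 569, 413, ., 829]
Lookup 829: h=10, h2=2, probe 10,12 → found at 12.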